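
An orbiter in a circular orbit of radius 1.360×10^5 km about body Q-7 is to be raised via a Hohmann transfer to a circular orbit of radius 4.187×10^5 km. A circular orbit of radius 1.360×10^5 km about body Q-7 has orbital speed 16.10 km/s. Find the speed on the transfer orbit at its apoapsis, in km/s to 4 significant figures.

v = 6.425 km/s

From the circular-orbit relation v² = μ/r at r = 1.360×10^5 km: μ = v²r = (16.10)² × 1.360×10^5 = 3.52526×10^7 km³/s².
Semi-major axis of the transfer orbit: a_t = (1.360×10^5 + 4.187×10^5)/2 = 2.7735×10^5 km.
At apoapsis, r = 4.187×10^5 km.
From the vis-viva equation, v = √[μ(2/r − 1/a_t)] = 6.425 km/s.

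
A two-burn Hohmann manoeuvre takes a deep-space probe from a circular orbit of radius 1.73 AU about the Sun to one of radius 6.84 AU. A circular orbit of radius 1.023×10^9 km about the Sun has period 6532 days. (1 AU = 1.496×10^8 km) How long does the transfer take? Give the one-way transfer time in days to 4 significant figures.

t = 1620 days

From Kepler's third law T² = 4π²r³/μ at r = 1.023×10^9 km, T = 6532 days = 6532 × 86400 s = 5.643648×10^8 s: μ = 4π²r³/T² = 1.32699×10^11 km³/s².
In km: r₁ = 1.73 × 1.496×10^8 = 2.58808×10^8 km; r₂ = 6.84 × 1.496×10^8 = 1.023264×10^9 km.
Transfer-ellipse semi-major axis a_t = (r₁ + r₂)/2 = (2.58808×10^8 + 1.023264×10^9)/2 = 6.41036×10^8 km.
By Kepler's third law the transfer-orbit period is T = 2π√(a_t³/μ), so t = T/2 = 1.400×10^8 s.
Converting: 1.400×10^8 s ÷ 86400 s/day = 1620 days.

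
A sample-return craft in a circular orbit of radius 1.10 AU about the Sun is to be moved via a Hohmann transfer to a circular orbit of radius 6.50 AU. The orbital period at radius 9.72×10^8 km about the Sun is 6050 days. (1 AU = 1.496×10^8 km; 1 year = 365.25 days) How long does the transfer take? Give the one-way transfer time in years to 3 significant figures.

From Kepler's third law T² = 4π²r³/μ at r = 9.72×10^8 km, T = 6050 days = 6050 × 86400 s = 5.2272×10^8 s: μ = 4π²r³/T² = 1.32685×10^11 km³/s².
In km: r₁ = 1.10 × 1.496×10^8 = 1.6456×10^8 km; r₂ = 6.50 × 1.496×10^8 = 9.724×10^8 km.
The Hohmann ellipse has a_t = (r₁ + r₂)/2 = 5.6848×10^8 km.
Transfer time t = π√(a_t³/μ) = π√((5.6848×10^8)³ / 1.32685×10^11) = 1.169×10^8 s.
Converting: 1.169×10^8 s ÷ 3.15576×10^7 s/year (365.25 × 86400) = 3.70 years.

t = 3.70 years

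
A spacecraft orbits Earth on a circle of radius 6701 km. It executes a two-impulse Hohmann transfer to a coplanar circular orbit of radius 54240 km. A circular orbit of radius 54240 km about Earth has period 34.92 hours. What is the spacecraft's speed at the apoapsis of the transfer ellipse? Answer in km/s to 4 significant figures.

From Kepler's third law T² = 4π²r³/μ at r = 54240 km, T = 34.92 hours = 34.92 × 3600 s = 1.25712×10^5 s: μ = 4π²r³/T² = 3.98626×10^5 km³/s².
Transfer-ellipse semi-major axis a_t = (r₁ + r₂)/2 = (6701 + 54240)/2 = 30470.5 km.
At apoapsis, r = 54240 km.
Vis-viva: v = √[μ(2/r − 1/a_t)] = √[3.98626×10^5 × (2/54240 − 1/30470.5)] = 1.271 km/s.

v = 1.271 km/s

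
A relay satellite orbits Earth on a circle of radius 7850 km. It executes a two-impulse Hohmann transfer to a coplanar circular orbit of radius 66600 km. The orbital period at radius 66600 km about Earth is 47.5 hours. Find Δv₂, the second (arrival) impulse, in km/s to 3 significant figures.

Δv₂ = 1.32 km/s

From Kepler's third law T² = 4π²r³/μ at r = 66600 km, T = 47.5 hours = 47.5 × 3600 s = 1.710×10^5 s: μ = 4π²r³/T² = 3.98832×10^5 km³/s².
Transfer-ellipse semi-major axis a_t = (r₁ + r₂)/2 = (7850 + 66600)/2 = 37225 km.
Circular speed at r = 66600 km: v_c = √(μ/r) = 2.447 km/s.
Transfer-orbit speed at the same r (vis-viva, a = a_t): v_t = √[μ(2/r − 1/a_t)] = 1.124 km/s.
Δv₂ = |v_t − v_c| = |1.124 − 2.447| = 1.323 km/s.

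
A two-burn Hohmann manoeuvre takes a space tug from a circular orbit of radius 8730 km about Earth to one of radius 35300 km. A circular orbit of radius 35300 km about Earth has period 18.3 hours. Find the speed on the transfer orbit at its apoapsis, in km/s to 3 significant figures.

From Kepler's third law T² = 4π²r³/μ at r = 35300 km, T = 18.3 hours = 18.3 × 3600 s = 65880 s: μ = 4π²r³/T² = 4.00107×10^5 km³/s².
The Hohmann ellipse has a_t = (r₁ + r₂)/2 = 22015 km.
The apoapsis of the transfer ellipse is at r = 35300 km.
From the vis-viva equation, v = √[μ(2/r − 1/a_t)] = 2.120 km/s.

v = 2.12 km/s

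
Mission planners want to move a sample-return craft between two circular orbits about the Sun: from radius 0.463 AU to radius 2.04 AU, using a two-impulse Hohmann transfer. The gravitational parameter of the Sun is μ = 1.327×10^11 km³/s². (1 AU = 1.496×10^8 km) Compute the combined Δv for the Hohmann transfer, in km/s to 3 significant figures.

In km: r₁ = 0.463 × 1.496×10^8 = 6.92648×10^7 km; r₂ = 2.04 × 1.496×10^8 = 3.05184×10^8 km.
The Hohmann ellipse has a_t = (r₁ + r₂)/2 = 1.872244×10^8 km.
At r₁ the circular-orbit speed is v₁ = √(μ/r₁) = 43.77 km/s.
On the transfer ellipse at r₁, vis-viva gives v_p = √[μ(2/r₁ − 1/a_t)] = 55.88 km/s.
First burn Δv₁ = |v_p − v₁| = 12.11 km/s.
Circular speed at r₂: v₂ = √(μ/r₂) = 20.852 km/s.
Transfer-orbit speed at r₂: v_a = √[μ(2/r₂ − 1/a_t)] = 12.683 km/s.
Second burn Δv₂ = |v₂ − v_a| = 8.169 km/s.
Total Δv = Δv₁ + Δv₂ = 20.28 km/s.

Δv = 20.3 km/s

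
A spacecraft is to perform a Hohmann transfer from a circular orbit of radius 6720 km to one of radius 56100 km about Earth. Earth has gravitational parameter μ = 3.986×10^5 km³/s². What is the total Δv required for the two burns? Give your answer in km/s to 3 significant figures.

The Hohmann ellipse has a_t = (r₁ + r₂)/2 = 31410 km.
Circular speed at r₁: v₁ = √(μ/r₁) = √(3.986×10^5/6720) = 7.7017 km/s.
Transfer-orbit speed at r₁ (v² = μ(2/r − 1/a)): v_p = √[μ(2/r₁ − 1/a_t)] = 10.293 km/s.
First burn Δv₁ = |v_p − v₁| = 2.591 km/s.
Circular speed at r₂: v₂ = √(μ/r₂) = 2.666 km/s.
Transfer-orbit speed at r₂: v_a = √[μ(2/r₂ − 1/a_t)] = 1.233 km/s.
Second burn Δv₂ = |v₂ − v_a| = 1.433 km/s.
Δv = Δv₁ + Δv₂ = 2.591 + 1.433 = 4.024 km/s.

Δv = 4.02 km/s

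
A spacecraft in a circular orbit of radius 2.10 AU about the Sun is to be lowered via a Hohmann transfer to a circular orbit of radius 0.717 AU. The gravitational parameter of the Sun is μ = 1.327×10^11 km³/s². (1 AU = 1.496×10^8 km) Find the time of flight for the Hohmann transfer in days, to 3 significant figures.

t = 305 days

In km: r₁ = 2.10 × 1.496×10^8 = 3.1416×10^8 km; r₂ = 0.717 × 1.496×10^8 = 1.072632×10^8 km.
Transfer-ellipse semi-major axis a_t = (r₁ + r₂)/2 = (3.1416×10^8 + 1.072632×10^8)/2 = 2.107116×10^8 km.
By Kepler's third law the transfer-orbit period is T = 2π√(a_t³/μ), so t = T/2 = 2.638×10^7 s.
Converting: 2.638×10^7 s ÷ 86400 s/day = 305 days.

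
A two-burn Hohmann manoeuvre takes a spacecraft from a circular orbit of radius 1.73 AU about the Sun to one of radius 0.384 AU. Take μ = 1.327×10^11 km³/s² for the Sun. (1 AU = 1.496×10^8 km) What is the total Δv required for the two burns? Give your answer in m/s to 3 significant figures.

Δv = 22400 m/s

In km: r₁ = 1.73 × 1.496×10^8 = 2.58808×10^8 km; r₂ = 0.384 × 1.496×10^8 = 5.74464×10^7 km.
The Hohmann ellipse has a_t = (r₁ + r₂)/2 = 1.581272×10^8 km.
At r₁ the circular-orbit speed is v₁ = √(μ/r₁) = 22.6437 km/s.
On the transfer ellipse at r₁, v² = μ(2/r − 1/a) gives v_a = √[μ(2/r₁ − 1/a_t)] = 13.6482 km/s.
First burn Δv₁ = |v_a − v₁| = 8.9955 km/s.
At r₂, v₂ = √(μ/r₂) = 48.062 km/s.
Transfer-orbit speed at r₂: v_p = √[μ(2/r₂ − 1/a_t)] = 61.488 km/s.
Second burn Δv₂ = |v₂ − v_p| = 13.426 km/s.
Total Δv = Δv₁ + Δv₂ = 22.42 km/s.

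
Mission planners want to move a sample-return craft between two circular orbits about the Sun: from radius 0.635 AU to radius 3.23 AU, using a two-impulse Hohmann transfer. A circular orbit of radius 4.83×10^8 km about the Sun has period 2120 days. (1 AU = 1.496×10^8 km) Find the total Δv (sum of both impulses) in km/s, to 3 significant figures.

Δv = 18.0 km/s

From Kepler's third law T² = 4π²r³/μ at r = 4.83×10^8 km, T = 2120 days = 2120 × 86400 s = 1.83168×10^8 s: μ = 4π²r³/T² = 1.32587×10^11 km³/s².
In km: r₁ = 0.635 × 1.496×10^8 = 9.4996×10^7 km; r₂ = 3.23 × 1.496×10^8 = 4.83208×10^8 km.
Semi-major axis of the transfer orbit: a_t = (9.4996×10^7 + 4.83208×10^8)/2 = 2.89102×10^8 km.
At r₁ the circular-orbit speed is v₁ = √(μ/r₁) = 37.36 km/s.
Transfer-orbit speed at r₁ (vis-viva equation): v_p = √[μ(2/r₁ − 1/a_t)] = 48.30 km/s.
First burn Δv₁ = |v_p − v₁| = 10.94 km/s.
At r₂, v₂ = √(μ/r₂) = 16.5647 km/s.
Transfer-orbit speed at r₂: v_a = √[μ(2/r₂ − 1/a_t)] = 9.49535 km/s.
Second burn Δv₂ = |v₂ − v_a| = 7.069 km/s.
Total Δv = Δv₁ + Δv₂ = 18.01 km/s.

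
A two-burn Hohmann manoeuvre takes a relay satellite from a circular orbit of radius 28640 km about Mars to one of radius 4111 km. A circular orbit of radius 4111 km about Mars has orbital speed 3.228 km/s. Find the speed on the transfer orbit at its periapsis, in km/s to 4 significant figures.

From the circular-orbit relation v² = μ/r at r = 4111 km: μ = v²r = (3.228)² × 4111 = 42836.6 km³/s².
Transfer-ellipse semi-major axis a_t = (r₁ + r₂)/2 = (28640 + 4111)/2 = 16375.5 km.
The periapsis of the transfer ellipse is at r = 4111 km.
Vis-viva: v = √[μ(2/r − 1/a_t)] = √[42836.6 × (2/4111 − 1/16375.5)] = 4.269 km/s.

v = 4.269 km/s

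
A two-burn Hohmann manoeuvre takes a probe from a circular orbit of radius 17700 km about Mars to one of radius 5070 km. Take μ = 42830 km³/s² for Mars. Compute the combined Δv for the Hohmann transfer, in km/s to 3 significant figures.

Δv = 1.24 km/s

Transfer-ellipse semi-major axis a_t = (r₁ + r₂)/2 = (17700 + 5070)/2 = 11385 km.
At r₁ the circular-orbit speed is v₁ = √(μ/r₁) = 1.5556 km/s.
On the transfer ellipse at r₁, vis-viva gives v_a = √[μ(2/r₁ − 1/a_t)] = 1.0381 km/s.
First burn Δv₁ = |v_a − v₁| = 0.5175 km/s.
Circular speed at r₂: v₂ = √(μ/r₂) = 2.9065 km/s.
Transfer-orbit speed at r₂: v_p = √[μ(2/r₂ − 1/a_t)] = 3.6240 km/s.
Second burn Δv₂ = |v₂ − v_p| = 0.7175 km/s.
Δv = Δv₁ + Δv₂ = 0.5175 + 0.7175 = 1.235 km/s.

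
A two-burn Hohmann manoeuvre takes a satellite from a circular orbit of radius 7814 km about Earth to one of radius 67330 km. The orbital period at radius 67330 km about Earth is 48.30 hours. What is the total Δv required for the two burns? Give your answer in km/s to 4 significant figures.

Δv = 3.742 km/s

From Kepler's third law T² = 4π²r³/μ at r = 67330 km, T = 48.30 hours = 48.30 × 3600 s = 1.7388×10^5 s: μ = 4π²r³/T² = 3.98553×10^5 km³/s².
Transfer-ellipse semi-major axis a_t = (r₁ + r₂)/2 = (7814 + 67330)/2 = 37572 km.
Circular speed at r₁: v₁ = √(μ/r₁) = √(3.98553×10^5/7814) = 7.1418 km/s.
On the transfer ellipse at r₁, v² = μ(2/r − 1/a) gives v_p = √[μ(2/r₁ − 1/a_t)] = 9.5605 km/s.
First burn Δv₁ = |v_p − v₁| = 2.419 km/s.
Circular speed at r₂: v₂ = √(μ/r₂) = 2.433 km/s.
Transfer-orbit speed at r₂: v_a = √[μ(2/r₂ − 1/a_t)] = 1.110 km/s.
Second burn Δv₂ = |v₂ − v_a| = 1.323 km/s.
Total Δv = Δv₁ + Δv₂ = 3.742 km/s.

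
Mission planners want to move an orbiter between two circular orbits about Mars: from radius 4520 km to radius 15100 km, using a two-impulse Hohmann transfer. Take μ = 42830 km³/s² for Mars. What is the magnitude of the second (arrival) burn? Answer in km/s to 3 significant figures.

The Hohmann ellipse has a_t = (r₁ + r₂)/2 = 9810 km.
On the circular orbit at r = 15100 km, v_c = √(μ/r) = 1.684 km/s.
Transfer-orbit speed at the same r (vis-viva, a = a_t): v_t = √[μ(2/r − 1/a_t)] = 1.143 km/s.
Δv₂ = |v_t − v_c| = |1.143 − 1.684| = 0.5410 km/s.

Δv₂ = 0.541 km/s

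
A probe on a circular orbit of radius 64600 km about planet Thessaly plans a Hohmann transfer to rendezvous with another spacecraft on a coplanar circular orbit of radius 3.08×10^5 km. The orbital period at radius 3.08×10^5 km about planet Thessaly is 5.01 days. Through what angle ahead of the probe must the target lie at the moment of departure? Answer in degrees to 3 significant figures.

φ = 95.3°

From Kepler's third law T² = 4π²r³/μ at r = 3.08×10^5 km, T = 5.01 days = 5.01 × 86400 s = 4.32864×10^5 s: μ = 4π²r³/T² = 6.15615×10^6 km³/s².
Transfer-ellipse semi-major axis a_t = (r₁ + r₂)/2 = (64600 + 3.080×10^5)/2 = 1.863×10^5 km.
The half-period of the transfer ellipse is t = π√(a_t³/μ) = 1.018×10^5 s.
The target's mean motion on its circular orbit is ω₂ = √(μ/r₂³) = 1.452×10^-5 rad/s.
Angle swept by the target during transfer: ω₂·t = 1.478 rad = 84.68°.
The probe traverses 180° on the transfer ellipse, so the target must lead by 180° − 84.68° = 95.3°.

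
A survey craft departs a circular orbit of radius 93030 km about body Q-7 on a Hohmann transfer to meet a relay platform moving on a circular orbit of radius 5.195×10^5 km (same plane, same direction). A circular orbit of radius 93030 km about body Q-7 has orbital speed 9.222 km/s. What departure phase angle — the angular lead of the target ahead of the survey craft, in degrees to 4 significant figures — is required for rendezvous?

φ = 98.52°

From the circular-orbit relation v² = μ/r at r = 93030 km: μ = v²r = (9.222)² × 93030 = 7.91176×10^6 km³/s².
Semi-major axis of the transfer orbit: a_t = (93030 + 5.195×10^5)/2 = 3.06265×10^5 km.
The half-period of the transfer ellipse is t = π√(a_t³/μ) = 1.89304×10^5 s.
The target's mean motion on its circular orbit is ω₂ = √(μ/r₂³) = 7.51205×10^-6 rad/s.
Angle swept by the target during transfer: ω₂·t = 1.4221 rad = 81.48°.
Arrival is 180° from departure on the ellipse, so φ = 180° − 81.48° = 98.52°.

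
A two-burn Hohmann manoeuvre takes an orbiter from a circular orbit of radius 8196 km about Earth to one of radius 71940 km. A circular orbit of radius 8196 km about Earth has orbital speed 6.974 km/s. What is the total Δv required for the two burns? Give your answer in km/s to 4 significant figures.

Δv = 3.660 km/s

From the circular-orbit relation v² = μ/r at r = 8196 km: μ = v²r = (6.974)² × 8196 = 3.98626×10^5 km³/s².
Transfer-ellipse semi-major axis a_t = (r₁ + r₂)/2 = (8196 + 71940)/2 = 40068 km.
At r₁ the circular-orbit speed is v₁ = √(μ/r₁) = 6.974 km/s.
Transfer-orbit speed at r₁ (v² = μ(2/r − 1/a)): v_p = √[μ(2/r₁ − 1/a_t)] = 9.345 km/s.
First burn Δv₁ = |v_p − v₁| = 2.371 km/s.
Circular speed at r₂: v₂ = √(μ/r₂) = 2.354 km/s.
Transfer-orbit speed at r₂: v_a = √[μ(2/r₂ − 1/a_t)] = 1.065 km/s.
Second burn Δv₂ = |v₂ − v_a| = 1.289 km/s.
Total Δv = Δv₁ + Δv₂ = 3.660 km/s.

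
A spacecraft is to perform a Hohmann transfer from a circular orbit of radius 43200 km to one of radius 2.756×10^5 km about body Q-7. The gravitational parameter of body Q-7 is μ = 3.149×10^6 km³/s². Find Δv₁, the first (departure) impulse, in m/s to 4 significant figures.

Transfer-ellipse semi-major axis a_t = (r₁ + r₂)/2 = (43200 + 2.756×10^5)/2 = 1.594×10^5 km.
Circular speed at r = 43200 km: v_c = √(μ/r) = 8.53777 km/s.
Transfer-orbit speed at the same r (vis-viva, a = a_t): v_t = √[μ(2/r − 1/a_t)] = 11.2264 km/s.
Δv₁ = |v_t − v_c| = |11.2264 − 8.53777| = 2.689 km/s.

Δv₁ = 2689 m/s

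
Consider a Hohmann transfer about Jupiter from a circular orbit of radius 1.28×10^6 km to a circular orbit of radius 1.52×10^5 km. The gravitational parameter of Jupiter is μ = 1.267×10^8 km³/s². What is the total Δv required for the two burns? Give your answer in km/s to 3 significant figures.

Semi-major axis of the transfer orbit: a_t = (1.280×10^6 + 1.520×10^5)/2 = 7.160×10^5 km.
At r₁ the circular-orbit speed is v₁ = √(μ/r₁) = 9.949 km/s.
On the transfer ellipse at r₁, v² = μ(2/r − 1/a) gives v_a = √[μ(2/r₁ − 1/a_t)] = 4.584 km/s.
First burn Δv₁ = |v_a − v₁| = 5.365 km/s.
At r₂, v₂ = √(μ/r₂) = 28.871 km/s.
Transfer-orbit speed at r₂: v_p = √[μ(2/r₂ − 1/a_t)] = 38.602 km/s.
Second burn Δv₂ = |v₂ − v_p| = 9.731 km/s.
Total Δv = Δv₁ + Δv₂ = 15.10 km/s.

Δv = 15.1 km/s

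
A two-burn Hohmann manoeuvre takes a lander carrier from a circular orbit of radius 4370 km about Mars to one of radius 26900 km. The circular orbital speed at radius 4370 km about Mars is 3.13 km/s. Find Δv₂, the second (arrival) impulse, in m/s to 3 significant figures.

Δv₂ = 595 m/s

From the circular-orbit relation v² = μ/r at r = 4370 km: μ = v²r = (3.13)² × 4370 = 42812.5 km³/s².
Semi-major axis of the transfer orbit: a_t = (4370 + 26900)/2 = 15635 km.
On the circular orbit at r = 26900 km, v_c = √(μ/r) = 1.2616 km/s.
Transfer-orbit speed at the same r (vis-viva, a = a_t): v_t = √[μ(2/r − 1/a_t)] = 0.66696 km/s.
Δv₂ = |v_t − v_c| = |0.66696 − 1.2616| = 0.5946 km/s.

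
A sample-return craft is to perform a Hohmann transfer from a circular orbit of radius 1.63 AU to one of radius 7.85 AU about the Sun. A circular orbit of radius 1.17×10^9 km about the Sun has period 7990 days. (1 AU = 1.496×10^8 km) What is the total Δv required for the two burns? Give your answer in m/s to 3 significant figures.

Δv = 11100 m/s

From Kepler's third law T² = 4π²r³/μ at r = 1.17×10^9 km, T = 7990 days = 7990 × 86400 s = 6.90336×10^8 s: μ = 4π²r³/T² = 1.32677×10^11 km³/s².
In km: r₁ = 1.63 × 1.496×10^8 = 2.43848×10^8 km; r₂ = 7.85 × 1.496×10^8 = 1.17436×10^9 km.
Transfer-ellipse semi-major axis a_t = (r₁ + r₂)/2 = (2.43848×10^8 + 1.17436×10^9)/2 = 7.09104×10^8 km.
At r₁ the circular-orbit speed is v₁ = √(μ/r₁) = 23.326 km/s.
On the transfer ellipse at r₁, vis-viva equation gives v_p = √[μ(2/r₁ − 1/a_t)] = 30.018 km/s.
First burn Δv₁ = |v_p − v₁| = 6.692 km/s.
Circular speed at r₂: v₂ = √(μ/r₂) = 10.629 km/s.
Transfer-orbit speed at r₂: v_a = √[μ(2/r₂ − 1/a_t)] = 6.2331 km/s.
Second burn Δv₂ = |v₂ − v_a| = 4.396 km/s.
Total Δv = Δv₁ + Δv₂ = 11.09 km/s.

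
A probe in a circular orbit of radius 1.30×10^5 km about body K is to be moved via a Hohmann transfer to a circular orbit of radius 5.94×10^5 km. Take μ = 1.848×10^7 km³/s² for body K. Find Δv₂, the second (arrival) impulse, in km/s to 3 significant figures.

Transfer-ellipse semi-major axis a_t = (r₁ + r₂)/2 = (1.300×10^5 + 5.940×10^5)/2 = 3.620×10^5 km.
Circular speed at r = 5.940×10^5 km: v_c = √(μ/r) = 5.578 km/s.
Transfer-orbit speed at the same r (vis-viva, a = a_t): v_t = √[μ(2/r − 1/a_t)] = 3.343 km/s.
Δv₂ = |v_t − v_c| = |3.343 − 5.578| = 2.235 km/s.

Δv₂ = 2.24 km/s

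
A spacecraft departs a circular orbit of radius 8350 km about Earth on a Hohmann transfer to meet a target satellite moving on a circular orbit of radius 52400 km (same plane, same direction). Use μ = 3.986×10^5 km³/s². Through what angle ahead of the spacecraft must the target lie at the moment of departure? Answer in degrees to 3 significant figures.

φ = 101°

The Hohmann ellipse has a_t = (r₁ + r₂)/2 = 30375 km.
Transfer time t = π√(a_t³/μ) = 26342 s.
Target angular speed ω₂ = √(μ/r₂³) = 5.2635×10^-5 rad/s.
Angle swept by the target during transfer: ω₂·t = 1.3865 rad = 79.44°.
Arrival is 180° from departure on the ellipse, so φ = 180° − 79.44° = 101°.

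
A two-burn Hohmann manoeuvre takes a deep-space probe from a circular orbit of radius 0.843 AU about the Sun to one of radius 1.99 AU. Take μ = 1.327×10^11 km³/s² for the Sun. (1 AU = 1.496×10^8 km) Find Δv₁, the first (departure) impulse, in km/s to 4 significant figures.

Δv₁ = 6.010 km/s

In km: r₁ = 0.843 × 1.496×10^8 = 1.261128×10^8 km; r₂ = 1.99 × 1.496×10^8 = 2.97704×10^8 km.
Transfer-ellipse semi-major axis a_t = (r₁ + r₂)/2 = (1.261128×10^8 + 2.97704×10^8)/2 = 2.119084×10^8 km.
On the circular orbit at r = 1.261128×10^8 km, v_c = √(μ/r) = 32.44 km/s.
Vis-viva on the transfer ellipse at r = 1.261128×10^8 km gives v_t = √[μ(2/r − 1/a_t)] = 38.45 km/s.
Δv₁ = |v_t − v_c| = |38.45 − 32.44| = 6.010 km/s.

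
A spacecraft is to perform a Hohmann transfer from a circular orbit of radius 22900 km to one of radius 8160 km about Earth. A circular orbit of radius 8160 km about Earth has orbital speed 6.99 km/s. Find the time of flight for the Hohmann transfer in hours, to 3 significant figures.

From the circular-orbit relation v² = μ/r at r = 8160 km: μ = v²r = (6.99)² × 8160 = 3.98698×10^5 km³/s².
Transfer-ellipse semi-major axis a_t = (r₁ + r₂)/2 = (22900 + 8160)/2 = 15530 km.
Transfer time t = π√(a_t³/μ) = π√((15530)³ / 3.98698×10^5) = 9629 s.
Converting: 9629 s ÷ 3600 s/hour = 2.67 hours.

t = 2.67 hours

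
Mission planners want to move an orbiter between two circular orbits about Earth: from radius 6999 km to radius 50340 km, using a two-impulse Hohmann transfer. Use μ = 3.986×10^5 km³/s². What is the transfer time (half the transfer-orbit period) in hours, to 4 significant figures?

The Hohmann ellipse has a_t = (r₁ + r₂)/2 = 28669.5 km.
By Kepler's third law the transfer-orbit period is T = 2π√(a_t³/μ), so t = T/2 = 24155 s.
Converting: 24155 s ÷ 3600 s/hour = 6.710 hours.

t = 6.710 hours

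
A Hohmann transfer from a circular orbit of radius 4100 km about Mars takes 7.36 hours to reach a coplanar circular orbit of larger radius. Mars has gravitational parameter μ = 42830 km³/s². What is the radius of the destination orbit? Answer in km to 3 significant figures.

r₂ = 24900 km

Transfer time t = 7.36 hours = 26496 s, and t = π√(a_t³/μ).
So a_t = (μ t²/π²)^(1/3) = (42830 × (26496)² / π²)^(1/3) = 14497 km.
Since a_t = (r₁ + r₂)/2, r₂ = 2a_t − r₁ = 2×14497 − 4100 = 24894 km.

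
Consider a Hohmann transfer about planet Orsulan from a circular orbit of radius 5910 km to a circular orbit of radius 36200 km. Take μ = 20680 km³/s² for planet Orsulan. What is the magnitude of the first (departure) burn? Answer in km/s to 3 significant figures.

Δv₁ = 0.582 km/s

Transfer-ellipse semi-major axis a_t = (r₁ + r₂)/2 = (5910 + 36200)/2 = 21055 km.
Circular speed at r = 5910 km: v_c = √(μ/r) = 1.8706 km/s.
Vis-viva on the transfer ellipse at r = 5910 km gives v_t = √[μ(2/r − 1/a_t)] = 2.4528 km/s.
Δv₁ = |v_t − v_c| = |2.4528 − 1.8706| = 0.5822 km/s.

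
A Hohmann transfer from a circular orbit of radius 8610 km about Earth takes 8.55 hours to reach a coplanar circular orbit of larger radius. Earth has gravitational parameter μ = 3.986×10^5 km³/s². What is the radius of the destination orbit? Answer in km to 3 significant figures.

Transfer time t = 8.55 hours = 30780 s, and t = π√(a_t³/μ).
So a_t = (μ t²/π²)^(1/3) = (3.986×10^5 × (30780)² / π²)^(1/3) = 33697 km.
Since a_t = (r₁ + r₂)/2, r₂ = 2a_t − r₁ = 2×33697 − 8610 = 58784 km.

r₂ = 58800 km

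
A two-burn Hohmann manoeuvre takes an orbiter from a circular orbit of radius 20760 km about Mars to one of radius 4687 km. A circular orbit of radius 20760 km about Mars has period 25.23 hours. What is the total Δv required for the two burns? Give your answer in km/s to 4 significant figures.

Δv = 1.403 km/s

From Kepler's third law T² = 4π²r³/μ at r = 20760 km, T = 25.23 hours = 25.23 × 3600 s = 90828 s: μ = 4π²r³/T² = 42815.6 km³/s².
Semi-major axis of the transfer orbit: a_t = (20760 + 4687)/2 = 12723.5 km.
At r₁ the circular-orbit speed is v₁ = √(μ/r₁) = 1.4361 km/s.
On the transfer ellipse at r₁, v² = μ(2/r − 1/a) gives v_a = √[μ(2/r₁ − 1/a_t)] = 0.87163 km/s.
First burn Δv₁ = |v_a − v₁| = 0.5645 km/s.
Circular speed at r₂: v₂ = √(μ/r₂) = 3.0224 km/s.
Transfer-orbit speed at r₂: v_p = √[μ(2/r₂ − 1/a_t)] = 3.8607 km/s.
Second burn Δv₂ = |v₂ − v_p| = 0.8383 km/s.
Δv = Δv₁ + Δv₂ = 0.5645 + 0.8383 = 1.403 km/s.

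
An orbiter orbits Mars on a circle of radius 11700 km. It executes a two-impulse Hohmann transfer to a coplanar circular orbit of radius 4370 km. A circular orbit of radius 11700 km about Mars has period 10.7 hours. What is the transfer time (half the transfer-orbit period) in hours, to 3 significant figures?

t = 3.04 hours

From Kepler's third law T² = 4π²r³/μ at r = 11700 km, T = 10.7 hours = 10.7 × 3600 s = 38520 s: μ = 4π²r³/T² = 42613.3 km³/s².
Semi-major axis of the transfer orbit: a_t = (11700 + 4370)/2 = 8035 km.
Half the transfer-orbit period gives t = π√(a_t³/μ) = 10960 s.
Converting: 10960 s ÷ 3600 s/hour = 3.04 hours.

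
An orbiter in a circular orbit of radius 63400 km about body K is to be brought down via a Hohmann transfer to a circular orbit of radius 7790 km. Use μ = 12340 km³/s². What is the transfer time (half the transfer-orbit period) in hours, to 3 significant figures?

Transfer-ellipse semi-major axis a_t = (r₁ + r₂)/2 = (63400 + 7790)/2 = 35595 km.
By Kepler's third law the transfer-orbit period is T = 2π√(a_t³/μ), so t = T/2 = 1.8992×10^5 s.
Converting: 1.8992×10^5 s ÷ 3600 s/hour = 52.8 hours.

t = 52.8 hours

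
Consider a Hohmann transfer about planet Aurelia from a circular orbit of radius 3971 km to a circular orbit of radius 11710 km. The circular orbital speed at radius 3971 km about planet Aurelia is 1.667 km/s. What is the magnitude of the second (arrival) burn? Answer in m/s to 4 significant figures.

From the circular-orbit relation v² = μ/r at r = 3971 km: μ = v²r = (1.667)² × 3971 = 11035.0 km³/s².
Transfer-ellipse semi-major axis a_t = (r₁ + r₂)/2 = (3971 + 11710)/2 = 7840.5 km.
On the circular orbit at r = 11710 km, v_c = √(μ/r) = 0.97075 km/s.
Vis-viva on the transfer ellipse at r = 11710 km gives v_t = √[μ(2/r − 1/a_t)] = 0.69085 km/s.
Δv₂ = |v_t − v_c| = |0.69085 − 0.97075| = 0.2799 km/s.

Δv₂ = 279.9 m/s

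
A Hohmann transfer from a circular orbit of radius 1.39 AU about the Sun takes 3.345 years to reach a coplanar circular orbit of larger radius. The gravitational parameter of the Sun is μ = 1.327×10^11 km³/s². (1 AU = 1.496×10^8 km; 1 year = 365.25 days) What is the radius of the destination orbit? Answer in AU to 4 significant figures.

r₂ = 5.710 AU

In km: r₁ = 1.39 × 1.496×10^8 = 2.07944×10^8 km.
Transfer time t = 3.345 years × 365.25 × 86400 s = 1.05560172×10^8 s, and t = π√(a_t³/μ).
So a_t = (μ t²/π²)^(1/3) = (1.327×10^11 × (1.05560172×10^8)² / π²)^(1/3) = 5.31117×10^8 km.
Since a_t = (r₁ + r₂)/2, r₂ = 2a_t − r₁ = 2×5.31117×10^8 − 2.07944×10^8 = 8.5429×10^8 km.
In AU: r₂ = 8.5429×10^8 / 1.496×10^8 = 5.710 AU.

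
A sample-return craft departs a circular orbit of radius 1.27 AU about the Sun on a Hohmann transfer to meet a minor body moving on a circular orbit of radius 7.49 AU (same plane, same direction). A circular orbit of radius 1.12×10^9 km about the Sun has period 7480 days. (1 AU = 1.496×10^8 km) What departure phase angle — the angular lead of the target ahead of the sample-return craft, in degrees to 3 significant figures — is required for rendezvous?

From Kepler's third law T² = 4π²r³/μ at r = 1.12×10^9 km, T = 7480 days = 7480 × 86400 s = 6.46272×10^8 s: μ = 4π²r³/T² = 1.32795×10^11 km³/s².
In km: r₁ = 1.27 × 1.496×10^8 = 1.89992×10^8 km; r₂ = 7.49 × 1.496×10^8 = 1.120504×10^9 km.
The Hohmann ellipse has a_t = (r₁ + r₂)/2 = 6.55248×10^8 km.
Transfer time t = π√(a_t³/μ) = 1.446×10^8 s.
The target's mean motion on its circular orbit is ω₂ = √(μ/r₂³) = 9.716×10^-9 rad/s.
Angle swept by the target during transfer: ω₂·t = 1.4049 rad = 80.49°.
The sample-return craft traverses 180° on the transfer ellipse, so the target must lead by 180° − 80.49° = 99.5°.

φ = 99.5°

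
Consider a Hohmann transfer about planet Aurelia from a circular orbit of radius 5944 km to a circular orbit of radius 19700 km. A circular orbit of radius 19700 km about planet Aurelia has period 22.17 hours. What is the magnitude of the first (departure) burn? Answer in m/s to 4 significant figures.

From Kepler's third law T² = 4π²r³/μ at r = 19700 km, T = 22.17 hours = 22.17 × 3600 s = 79812 s: μ = 4π²r³/T² = 47382.9 km³/s².
Transfer-ellipse semi-major axis a_t = (r₁ + r₂)/2 = (5944 + 19700)/2 = 12822 km.
On the circular orbit at r = 5944 km, v_c = √(μ/r) = 2.8234 km/s.
Vis-viva on the transfer ellipse at r = 5944 km gives v_t = √[μ(2/r − 1/a_t)] = 3.4997 km/s.
Δv₁ = |v_t − v_c| = |3.4997 − 2.8234| = 0.6763 km/s.

Δv₁ = 676.3 m/s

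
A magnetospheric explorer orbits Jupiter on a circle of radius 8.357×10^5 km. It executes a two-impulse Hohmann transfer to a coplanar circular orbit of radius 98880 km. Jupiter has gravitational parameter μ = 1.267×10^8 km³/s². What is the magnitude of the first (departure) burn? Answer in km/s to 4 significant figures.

Δv₁ = 6.649 km/s

Semi-major axis of the transfer orbit: a_t = (8.357×10^5 + 98880)/2 = 4.6729×10^5 km.
Circular speed at r = 8.357×10^5 km: v_c = √(μ/r) = 12.313 km/s.
Vis-viva on the transfer ellipse at r = 8.357×10^5 km gives v_t = √[μ(2/r − 1/a_t)] = 5.6640 km/s.
Δv₁ = |v_t − v_c| = |5.6640 − 12.313| = 6.649 km/s.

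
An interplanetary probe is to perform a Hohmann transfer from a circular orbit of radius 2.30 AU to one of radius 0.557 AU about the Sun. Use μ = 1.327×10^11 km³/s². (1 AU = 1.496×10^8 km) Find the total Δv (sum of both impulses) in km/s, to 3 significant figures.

In km: r₁ = 2.30 × 1.496×10^8 = 3.4408×10^8 km; r₂ = 0.557 × 1.496×10^8 = 8.33272×10^7 km.
Transfer-ellipse semi-major axis a_t = (r₁ + r₂)/2 = (3.4408×10^8 + 8.33272×10^7)/2 = 2.137036×10^8 km.
Circular speed at r₁: v₁ = √(μ/r₁) = √(1.327×10^11/3.4408×10^8) = 19.6384 km/s.
On the transfer ellipse at r₁, vis-viva gives v_a = √[μ(2/r₁ − 1/a_t)] = 12.2629 km/s.
First burn Δv₁ = |v_a − v₁| = 7.3755 km/s.
Circular speed at r₂: v₂ = √(μ/r₂) = 39.91 km/s.
Transfer-orbit speed at r₂: v_p = √[μ(2/r₂ − 1/a_t)] = 50.64 km/s.
Second burn Δv₂ = |v₂ − v_p| = 10.730 km/s.
Δv = Δv₁ + Δv₂ = 7.3755 + 10.730 = 18.11 km/s.

Δv = 18.1 km/s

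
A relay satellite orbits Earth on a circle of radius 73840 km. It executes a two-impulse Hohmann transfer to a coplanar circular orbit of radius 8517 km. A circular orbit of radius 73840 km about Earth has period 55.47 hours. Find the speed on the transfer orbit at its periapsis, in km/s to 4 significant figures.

v = 9.161 km/s

From Kepler's third law T² = 4π²r³/μ at r = 73840 km, T = 55.47 hours = 55.47 × 3600 s = 1.99692×10^5 s: μ = 4π²r³/T² = 3.98578×10^5 km³/s².
Semi-major axis of the transfer orbit: a_t = (73840 + 8517)/2 = 41178.5 km.
At periapsis, r = 8517 km.
Vis-viva: v = √[μ(2/r − 1/a_t)] = √[3.98578×10^5 × (2/8517 − 1/41178.5)] = 9.161 km/s.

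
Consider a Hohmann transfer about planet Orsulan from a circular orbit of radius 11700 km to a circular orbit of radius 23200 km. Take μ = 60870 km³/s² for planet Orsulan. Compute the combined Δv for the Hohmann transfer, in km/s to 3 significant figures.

Δv = 0.643 km/s

Transfer-ellipse semi-major axis a_t = (r₁ + r₂)/2 = (11700 + 23200)/2 = 17450 km.
At r₁ the circular-orbit speed is v₁ = √(μ/r₁) = 2.280913 km/s.
On the transfer ellipse at r₁, vis-viva gives v_p = √[μ(2/r₁ − 1/a_t)] = 2.629995 km/s.
First burn Δv₁ = |v_p − v₁| = 0.34908 km/s.
Circular speed at r₂: v₂ = √(μ/r₂) = 1.619786 km/s.
Transfer-orbit speed at r₂: v_a = √[μ(2/r₂ − 1/a_t)] = 1.326334 km/s.
Second burn Δv₂ = |v₂ − v_a| = 0.29345 km/s.
Total Δv = Δv₁ + Δv₂ = 0.6425 km/s.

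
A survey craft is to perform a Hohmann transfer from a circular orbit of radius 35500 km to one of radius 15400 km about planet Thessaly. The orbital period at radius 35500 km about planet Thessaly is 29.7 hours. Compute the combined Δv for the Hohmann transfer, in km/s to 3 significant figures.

Δv = 1.04 km/s

From Kepler's third law T² = 4π²r³/μ at r = 35500 km, T = 29.7 hours = 29.7 × 3600 s = 1.0692×10^5 s: μ = 4π²r³/T² = 1.54499×10^5 km³/s².
Semi-major axis of the transfer orbit: a_t = (35500 + 15400)/2 = 25450 km.
At r₁ the circular-orbit speed is v₁ = √(μ/r₁) = 2.0862 km/s.
Transfer-orbit speed at r₁ (v² = μ(2/r − 1/a)): v_a = √[μ(2/r₁ − 1/a_t)] = 1.6228 km/s.
First burn Δv₁ = |v_a − v₁| = 0.4634 km/s.
Circular speed at r₂: v₂ = √(μ/r₂) = 3.1674 km/s.
Transfer-orbit speed at r₂: v_p = √[μ(2/r₂ − 1/a_t)] = 3.7409 km/s.
Second burn Δv₂ = |v₂ − v_p| = 0.5735 km/s.
Δv = Δv₁ + Δv₂ = 0.4634 + 0.5735 = 1.037 km/s.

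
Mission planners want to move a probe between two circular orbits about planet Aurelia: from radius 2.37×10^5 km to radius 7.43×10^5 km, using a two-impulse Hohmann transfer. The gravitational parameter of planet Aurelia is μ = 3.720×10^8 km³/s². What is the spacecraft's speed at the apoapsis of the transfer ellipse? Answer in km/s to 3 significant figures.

v = 15.6 km/s

Transfer-ellipse semi-major axis a_t = (r₁ + r₂)/2 = (2.370×10^5 + 7.430×10^5)/2 = 4.900×10^5 km.
At apoapsis, r = 7.430×10^5 km.
Vis-viva: v = √[μ(2/r − 1/a_t)] = √[3.720×10^8 × (2/7.430×10^5 − 1/4.900×10^5)] = 15.56 km/s.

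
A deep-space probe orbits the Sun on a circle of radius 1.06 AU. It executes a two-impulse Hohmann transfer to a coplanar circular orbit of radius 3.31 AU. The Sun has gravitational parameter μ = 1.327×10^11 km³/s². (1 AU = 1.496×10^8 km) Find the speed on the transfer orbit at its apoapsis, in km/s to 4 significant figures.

v = 11.40 km/s

In km: r₁ = 1.06 × 1.496×10^8 = 1.58576×10^8 km; r₂ = 3.31 × 1.496×10^8 = 4.95176×10^8 km.
Semi-major axis of the transfer orbit: a_t = (1.58576×10^8 + 4.95176×10^8)/2 = 3.26876×10^8 km.
The apoapsis of the transfer ellipse is at r = 4.95176×10^8 km.
From the vis-viva equation, v = √[μ(2/r − 1/a_t)] = 11.40 km/s.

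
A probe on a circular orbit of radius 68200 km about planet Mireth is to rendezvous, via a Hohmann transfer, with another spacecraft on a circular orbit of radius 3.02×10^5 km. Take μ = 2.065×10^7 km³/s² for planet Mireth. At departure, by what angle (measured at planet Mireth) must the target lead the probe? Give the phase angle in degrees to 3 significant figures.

φ = 93.6°

Transfer-ellipse semi-major axis a_t = (r₁ + r₂)/2 = (68200 + 3.020×10^5)/2 = 1.851×10^5 km.
The half-period of the transfer ellipse is t = π√(a_t³/μ) = 55060 s.
Target angular speed ω₂ = √(μ/r₂³) = 2.738×10^-5 rad/s.
Angle swept by the target during transfer: ω₂·t = 1.5075 rad = 86.37°.
The probe traverses 180° on the transfer ellipse, so the target must lead by 180° − 86.37° = 93.6°.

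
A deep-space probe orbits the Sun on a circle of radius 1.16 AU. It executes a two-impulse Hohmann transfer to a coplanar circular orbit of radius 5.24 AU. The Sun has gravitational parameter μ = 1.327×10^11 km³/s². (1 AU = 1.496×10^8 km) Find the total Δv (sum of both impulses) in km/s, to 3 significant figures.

In km: r₁ = 1.16 × 1.496×10^8 = 1.73536×10^8 km; r₂ = 5.24 × 1.496×10^8 = 7.83904×10^8 km.
Transfer-ellipse semi-major axis a_t = (r₁ + r₂)/2 = (1.73536×10^8 + 7.83904×10^8)/2 = 4.7872×10^8 km.
Circular speed at r₁: v₁ = √(μ/r₁) = √(1.327×10^11/1.73536×10^8) = 27.653 km/s.
Transfer-orbit speed at r₁ (v² = μ(2/r − 1/a)): v_p = √[μ(2/r₁ − 1/a_t)] = 35.386 km/s.
First burn Δv₁ = |v_p − v₁| = 7.733 km/s.
At r₂, v₂ = √(μ/r₂) = 13.0108 km/s.
Transfer-orbit speed at r₂: v_a = √[μ(2/r₂ − 1/a_t)] = 7.83354 km/s.
Second burn Δv₂ = |v₂ − v_a| = 5.177 km/s.
Δv = Δv₁ + Δv₂ = 7.733 + 5.177 = 12.91 km/s.

Δv = 12.9 km/s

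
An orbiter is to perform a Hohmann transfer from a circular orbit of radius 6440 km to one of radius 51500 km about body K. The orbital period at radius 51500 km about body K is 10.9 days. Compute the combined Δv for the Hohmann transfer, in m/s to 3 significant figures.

From Kepler's third law T² = 4π²r³/μ at r = 51500 km, T = 10.9 days = 10.9 × 86400 s = 9.4176×10^5 s: μ = 4π²r³/T² = 6079.96 km³/s².
Semi-major axis of the transfer orbit: a_t = (6440 + 51500)/2 = 28970 km.
At r₁ the circular-orbit speed is v₁ = √(μ/r₁) = 0.9716448 km/s.
On the transfer ellipse at r₁, vis-viva gives v_p = √[μ(2/r₁ − 1/a_t)] = 1.295498 km/s.
First burn Δv₁ = |v_p − v₁| = 0.32385 km/s.
At r₂, v₂ = √(μ/r₂) = 0.3435950 km/s.
Transfer-orbit speed at r₂: v_a = √[μ(2/r₂ − 1/a_t)] = 0.1620002 km/s.
Second burn Δv₂ = |v₂ − v_a| = 0.18159 km/s.
Δv = Δv₁ + Δv₂ = 0.32385 + 0.18159 = 0.5054 km/s.

Δv = 505 m/s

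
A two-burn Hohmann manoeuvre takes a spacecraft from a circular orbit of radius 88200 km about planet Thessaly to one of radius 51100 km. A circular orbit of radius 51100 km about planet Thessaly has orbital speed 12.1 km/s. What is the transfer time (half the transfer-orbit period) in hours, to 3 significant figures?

t = 5.86 hours

From the circular-orbit relation v² = μ/r at r = 51100 km: μ = v²r = (12.1)² × 51100 = 7.48155×10^6 km³/s².
Transfer-ellipse semi-major axis a_t = (r₁ + r₂)/2 = (88200 + 51100)/2 = 69650 km.
Transfer time t = π√(a_t³/μ) = π√((69650)³ / 7.48155×10^6) = 21110 s.
Converting: 21110 s ÷ 3600 s/hour = 5.86 hours.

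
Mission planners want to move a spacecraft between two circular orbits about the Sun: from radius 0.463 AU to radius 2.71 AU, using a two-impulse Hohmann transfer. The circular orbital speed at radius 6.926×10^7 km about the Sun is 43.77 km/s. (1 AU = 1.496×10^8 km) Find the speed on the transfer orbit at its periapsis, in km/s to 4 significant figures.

From the circular-orbit relation v² = μ/r at r = 6.926×10^7 km: μ = v²r = (43.77)² × 6.926×10^7 = 1.32689×10^11 km³/s².
In km: r₁ = 0.463 × 1.496×10^8 = 6.92648×10^7 km; r₂ = 2.71 × 1.496×10^8 = 4.05416×10^8 km.
Transfer-ellipse semi-major axis a_t = (r₁ + r₂)/2 = (6.92648×10^7 + 4.05416×10^8)/2 = 2.373404×10^8 km.
At periapsis, r = 6.92648×10^7 km.
From the vis-viva equation, v = √[μ(2/r − 1/a_t)] = 57.20 km/s.

v = 57.20 km/s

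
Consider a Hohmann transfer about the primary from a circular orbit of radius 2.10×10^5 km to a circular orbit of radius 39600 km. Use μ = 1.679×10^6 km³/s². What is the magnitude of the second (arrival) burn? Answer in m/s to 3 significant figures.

Semi-major axis of the transfer orbit: a_t = (2.100×10^5 + 39600)/2 = 1.248×10^5 km.
Circular speed at r = 39600 km: v_c = √(μ/r) = 6.5115 km/s.
Transfer-orbit speed at the same r (vis-viva, a = a_t): v_t = √[μ(2/r − 1/a_t)] = 8.4466 km/s.
Δv₂ = |v_t − v_c| = |8.4466 − 6.5115| = 1.935 km/s.

Δv₂ = 1940 m/s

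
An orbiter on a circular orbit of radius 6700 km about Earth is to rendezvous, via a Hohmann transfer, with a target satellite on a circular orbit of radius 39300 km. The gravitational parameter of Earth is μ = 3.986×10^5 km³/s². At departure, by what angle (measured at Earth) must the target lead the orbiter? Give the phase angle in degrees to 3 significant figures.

φ = 99.4°

Semi-major axis of the transfer orbit: a_t = (6700 + 39300)/2 = 23000 km.
The half-period of the transfer ellipse is t = π√(a_t³/μ) = 17357 s.
Target angular speed ω₂ = √(μ/r₂³) = 8.1036×10^-5 rad/s.
Angle swept by the target during transfer: ω₂·t = 1.4065 rad = 80.59°.
The orbiter traverses 180° on the transfer ellipse, so the target must lead by 180° − 80.59° = 99.4°.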